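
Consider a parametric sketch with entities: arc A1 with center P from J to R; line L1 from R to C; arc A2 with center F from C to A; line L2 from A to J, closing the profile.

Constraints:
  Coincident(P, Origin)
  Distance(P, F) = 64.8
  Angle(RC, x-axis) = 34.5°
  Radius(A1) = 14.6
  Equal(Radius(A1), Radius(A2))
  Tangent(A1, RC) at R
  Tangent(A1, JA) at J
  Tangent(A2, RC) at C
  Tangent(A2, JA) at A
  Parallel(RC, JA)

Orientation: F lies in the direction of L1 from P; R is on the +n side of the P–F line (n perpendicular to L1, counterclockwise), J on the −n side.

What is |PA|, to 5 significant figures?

66.424

Tangency of A1 to both parallel lines with radius 14.6 puts R and J at P ± 14.6·n: R = (-8.2695, 12.032), J = (8.2695, -12.032). Equal radii place C and A the same way about F: C = F + 14.6·n = (45.134, 48.735), A = F − 14.6·n = (61.673, 24.671). Then |PA| = |A − P| = 66.424.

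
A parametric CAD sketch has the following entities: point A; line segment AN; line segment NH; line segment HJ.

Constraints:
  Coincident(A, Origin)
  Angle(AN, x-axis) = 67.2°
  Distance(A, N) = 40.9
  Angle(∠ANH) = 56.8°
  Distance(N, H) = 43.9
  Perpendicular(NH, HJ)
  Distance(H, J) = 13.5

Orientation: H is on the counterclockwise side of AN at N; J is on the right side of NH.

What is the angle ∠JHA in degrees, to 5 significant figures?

147.86°

A is at the origin; AN runs at 67.2° with length 40.9, so N = 40.9·(cos 67.2°, sin 67.2°) = (15.849, 37.704). ∠ANH = 56.8°, so NH runs at 67.2° + (180° − 56.8°) = 190.40° from the x-axis; with |NH| = 43.9, H = N + 43.9·(cos 190.40°, sin 190.40°) = (-27.329, 29.779). The perpendicularity gives HJ at right angles to NH; with |HJ| = 13.5 on the right of NH, J = H + 13.5·(-0.18052, 0.98357) = (-29.766, 43.058). Then cos ∠JHA = HJ·HA / (|HJ||HA|), giving 147.86°.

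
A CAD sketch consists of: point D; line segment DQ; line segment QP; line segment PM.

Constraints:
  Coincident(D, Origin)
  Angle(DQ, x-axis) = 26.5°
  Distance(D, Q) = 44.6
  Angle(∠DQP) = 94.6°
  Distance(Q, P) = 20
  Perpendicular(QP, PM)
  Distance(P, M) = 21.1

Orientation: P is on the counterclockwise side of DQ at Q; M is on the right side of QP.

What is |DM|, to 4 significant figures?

69.67

∠DQP = 94.6°, so QP runs at 26.5° + (180° − 94.6°) = 111.9° from the x-axis; with |QP| = 20.0, P = Q + 20.0·(cos 111.9°, sin 111.9°) = (32.45, 38.46). The perpendicularity gives PM at right angles to QP; with |PM| = 21.1 on the right of QP, M = P + 21.1·(0.9278, 0.3730) = (52.03, 46.33). Then |DM| = |M − D| = 69.67.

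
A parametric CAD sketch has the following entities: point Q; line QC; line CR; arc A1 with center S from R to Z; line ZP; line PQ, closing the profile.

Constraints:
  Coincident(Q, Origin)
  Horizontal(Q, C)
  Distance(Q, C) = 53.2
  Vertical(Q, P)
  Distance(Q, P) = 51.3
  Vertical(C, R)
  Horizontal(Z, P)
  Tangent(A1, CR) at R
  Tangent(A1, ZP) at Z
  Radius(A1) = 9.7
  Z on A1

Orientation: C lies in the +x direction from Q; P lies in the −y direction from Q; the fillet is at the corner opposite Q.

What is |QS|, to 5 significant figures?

60.190

Q and P share the same x with |QP| = 51.3 and P on the −y side, so P = (0.0000, -51.300). The virtual corner opposite Q is at (53.200, -51.300). Since A1 is tangent to CR there, SR ⟂ CR and tangency of A1 to ZP means the radius SZ is perpendicular to ZP, with radius 9.7, so the center S sits 9.7 in from both sides at S = (43.500, -41.600). Then |QS| = |S − Q| = 60.190.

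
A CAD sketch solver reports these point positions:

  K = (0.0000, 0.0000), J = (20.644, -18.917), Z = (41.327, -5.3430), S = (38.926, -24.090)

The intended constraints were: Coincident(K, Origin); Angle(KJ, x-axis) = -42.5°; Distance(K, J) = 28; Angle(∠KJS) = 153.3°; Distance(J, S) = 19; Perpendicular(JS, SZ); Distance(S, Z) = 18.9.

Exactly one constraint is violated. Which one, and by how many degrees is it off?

Perpendicular(JS, SZ) — off by 8.50°.

K = (0.00, 0.00) ✓; KJ at -42.50° ✓; |KJ| = 28.00 ✓; ∠KJS = 153.3° ✓; |JS| = 19.00 ✓; ∠(JS, SZ) = 98.50° ✗; |SZ| = 18.90 ✓.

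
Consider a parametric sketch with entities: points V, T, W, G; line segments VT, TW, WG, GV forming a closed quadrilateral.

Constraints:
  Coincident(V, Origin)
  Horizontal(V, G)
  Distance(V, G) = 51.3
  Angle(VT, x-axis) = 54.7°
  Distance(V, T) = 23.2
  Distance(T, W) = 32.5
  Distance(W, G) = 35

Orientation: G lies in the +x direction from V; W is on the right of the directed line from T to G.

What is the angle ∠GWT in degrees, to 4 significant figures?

77.64°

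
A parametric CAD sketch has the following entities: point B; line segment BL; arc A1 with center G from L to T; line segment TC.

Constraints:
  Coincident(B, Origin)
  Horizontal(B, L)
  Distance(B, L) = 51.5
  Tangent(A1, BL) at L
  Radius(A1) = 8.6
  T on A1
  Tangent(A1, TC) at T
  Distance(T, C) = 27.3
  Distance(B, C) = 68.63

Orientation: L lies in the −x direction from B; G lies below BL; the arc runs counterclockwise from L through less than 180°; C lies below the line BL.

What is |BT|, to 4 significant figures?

60.78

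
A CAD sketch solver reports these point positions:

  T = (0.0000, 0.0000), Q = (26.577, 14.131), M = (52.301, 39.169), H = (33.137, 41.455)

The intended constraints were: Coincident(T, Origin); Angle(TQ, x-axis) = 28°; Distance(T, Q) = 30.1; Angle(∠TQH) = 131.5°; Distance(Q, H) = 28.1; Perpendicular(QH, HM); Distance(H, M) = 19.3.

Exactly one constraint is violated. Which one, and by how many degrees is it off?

Perpendicular(QH, HM) — off by 6.70°.

T = (0.00, 0.00) ✓; TQ at 28.00° ✓; |TQ| = 30.10 ✓; ∠TQH = 131.5° ✓; |QH| = 28.10 ✓; ∠(QH, HM) = 83.30° ✗; |HM| = 19.30 ✓.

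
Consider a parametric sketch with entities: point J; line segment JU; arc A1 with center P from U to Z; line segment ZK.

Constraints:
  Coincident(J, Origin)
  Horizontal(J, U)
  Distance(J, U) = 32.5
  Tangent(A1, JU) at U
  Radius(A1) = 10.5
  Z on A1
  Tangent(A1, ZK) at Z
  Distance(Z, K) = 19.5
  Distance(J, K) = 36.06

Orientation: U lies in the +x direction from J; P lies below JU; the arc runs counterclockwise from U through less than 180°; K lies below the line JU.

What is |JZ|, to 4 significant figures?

24.14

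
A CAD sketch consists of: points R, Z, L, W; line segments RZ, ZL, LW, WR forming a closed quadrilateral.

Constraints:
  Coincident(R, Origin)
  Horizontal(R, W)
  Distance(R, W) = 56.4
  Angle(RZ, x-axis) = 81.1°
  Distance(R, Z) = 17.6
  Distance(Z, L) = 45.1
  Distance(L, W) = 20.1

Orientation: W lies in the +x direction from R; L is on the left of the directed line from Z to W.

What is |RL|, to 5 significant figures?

51.154

Checks: |ZL| = 45.10 ✓; |LW| = 20.10 ✓.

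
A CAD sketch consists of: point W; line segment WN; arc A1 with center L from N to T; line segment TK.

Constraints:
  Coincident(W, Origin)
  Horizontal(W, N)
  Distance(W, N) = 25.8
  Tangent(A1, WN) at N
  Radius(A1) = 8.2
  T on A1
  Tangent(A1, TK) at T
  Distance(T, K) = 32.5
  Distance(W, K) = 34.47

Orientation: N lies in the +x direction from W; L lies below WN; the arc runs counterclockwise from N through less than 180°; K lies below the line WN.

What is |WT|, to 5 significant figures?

18.971

W is at the origin; W and N share the same y with |WN| = 25.8 and N on the +x side, so N = (25.800, 0.0000). Since A1 is tangent to WN there, LN ⟂ WN, so L = N + (0, -8.2) = (25.800, -8.2000). Since LT ⟂ TK (tangency), |LK| = √(8.2² + 32.5²) = 33.519 regardless of where T sits on A1. So K lies on both circle(W, 34.47) and circle(L, 33.519); the below-WN intersection is K = (4.5992, -34.162). T is the foot of the tangent from K: T = (18.373, -4.7248).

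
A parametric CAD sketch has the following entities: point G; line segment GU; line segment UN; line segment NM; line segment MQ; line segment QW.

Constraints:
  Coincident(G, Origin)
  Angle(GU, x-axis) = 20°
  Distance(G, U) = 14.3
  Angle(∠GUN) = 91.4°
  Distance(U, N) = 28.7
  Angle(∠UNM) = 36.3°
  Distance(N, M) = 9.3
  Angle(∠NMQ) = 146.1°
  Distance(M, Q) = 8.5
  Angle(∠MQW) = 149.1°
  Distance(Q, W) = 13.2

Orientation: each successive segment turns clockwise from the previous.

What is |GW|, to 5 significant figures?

14.805

G is at the origin; GU runs at 20.0° with length 14.3, so U = (13.438, 4.8909). ∠GUN = 91.4° gives UN at -68.600° from the x-axis; with |UN| = 28.7, N = (23.910, -21.830). ∠UNM = 36.3° gives NM at 147.70° from the x-axis; with |NM| = 9.3, M = (16.049, -16.861). ∠NMQ = 146.1° gives MQ at 113.80° from the x-axis; with |MQ| = 8.5, Q = (12.618, -9.0838). ∠MQW = 149.1° gives QW at 82.900° from the x-axis; with |QW| = 13.2, W = (14.250, 4.0150). Then |GW| = |W − G| = 14.805.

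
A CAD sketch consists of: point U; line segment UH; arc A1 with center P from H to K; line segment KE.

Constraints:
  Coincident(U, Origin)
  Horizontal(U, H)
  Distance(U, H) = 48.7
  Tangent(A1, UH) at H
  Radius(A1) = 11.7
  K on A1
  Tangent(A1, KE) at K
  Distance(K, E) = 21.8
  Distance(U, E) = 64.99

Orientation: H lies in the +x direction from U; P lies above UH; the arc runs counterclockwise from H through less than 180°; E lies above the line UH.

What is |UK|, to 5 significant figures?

61.781

Checks: |PK| = 11.70 ✓; ∠(PK, KE) = 90.00° ✓; |KE| = 21.80 ✓; |UE| = 64.99 ✓.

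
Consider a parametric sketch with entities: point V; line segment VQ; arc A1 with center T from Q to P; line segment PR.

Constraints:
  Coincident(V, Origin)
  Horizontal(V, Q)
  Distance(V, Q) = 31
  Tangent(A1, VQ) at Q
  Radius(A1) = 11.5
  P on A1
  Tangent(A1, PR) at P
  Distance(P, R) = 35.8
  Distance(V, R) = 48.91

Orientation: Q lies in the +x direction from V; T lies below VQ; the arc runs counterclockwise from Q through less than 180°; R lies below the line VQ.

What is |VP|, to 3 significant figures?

22.2

V is at the origin; V and Q share the same y with |VQ| = 31.0 and Q on the +x side, so Q = (31.0, 0.00). Since A1 is tangent to VQ there, TQ ⟂ VQ, so T = Q + (0, -11.5) = (31.0, -11.5). Since TP ⟂ PR (tangency), |TR| = √(11.5² + 35.8²) = 37.6 regardless of where P sits on A1. So R lies on both circle(V, 48.91) and circle(T, 37.6); the below-VQ intersection is R = (16.3, -46.1). P is the foot of the tangent from R: P = (19.5, -10.5).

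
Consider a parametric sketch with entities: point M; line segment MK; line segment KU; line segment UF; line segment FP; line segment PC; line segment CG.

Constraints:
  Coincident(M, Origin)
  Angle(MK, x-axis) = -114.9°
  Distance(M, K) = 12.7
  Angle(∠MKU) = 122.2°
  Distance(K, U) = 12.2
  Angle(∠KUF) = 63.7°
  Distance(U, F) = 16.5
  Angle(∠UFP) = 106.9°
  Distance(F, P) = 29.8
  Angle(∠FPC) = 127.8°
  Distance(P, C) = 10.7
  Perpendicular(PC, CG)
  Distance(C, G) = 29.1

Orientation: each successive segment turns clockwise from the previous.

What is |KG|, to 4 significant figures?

13.92

M is at the origin; MK runs at -114.9° with length 12.7, so K = (-5.347, -11.52). ∠MKU = 122.2° gives KU at -172.7° from the x-axis; with |KU| = 12.2, U = (-17.45, -13.07). ∠KUF = 63.7° gives UF at 71.00° from the x-axis; with |UF| = 16.5, F = (-12.08, 2.531). ∠UFP = 106.9° gives FP at -2.100° from the x-axis; with |FP| = 29.8, P = (17.70, 1.439). ∠FPC = 127.8° gives PC at -54.30° from the x-axis; with |PC| = 10.7, C = (23.95, -7.250). PC is perpendicular to CG, so CG runs at -144.3°; with |CG| = 29.1, G = (0.3159, -24.23). Then |KG| = |G − K| = 13.92.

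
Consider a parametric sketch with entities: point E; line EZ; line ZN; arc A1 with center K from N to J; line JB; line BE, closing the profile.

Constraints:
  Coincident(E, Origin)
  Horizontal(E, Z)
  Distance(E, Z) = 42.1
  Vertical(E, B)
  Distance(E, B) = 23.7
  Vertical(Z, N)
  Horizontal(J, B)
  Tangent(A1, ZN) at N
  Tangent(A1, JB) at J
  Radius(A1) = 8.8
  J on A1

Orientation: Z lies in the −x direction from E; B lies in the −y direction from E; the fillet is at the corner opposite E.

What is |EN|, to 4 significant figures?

44.66

E is at the origin; EZ is horizontal with |EZ| = 42.1 and Z on the −x side, so Z = (-42.10, 0.000). EB is vertical with |EB| = 23.7 and B on the −y side, so B = (0.000, -23.70). The virtual corner opposite E is at (-42.10, -23.70). Tangency of A1 to ZN means the radius KN is perpendicular to ZN and A1 meets JB tangentially, so KJ is at right angles to JB, with radius 8.8, so the center K sits 8.8 in from both sides at K = (-33.30, -14.90). That places the tangent points at N = (-42.10, -14.90) on ZN and J = (-33.30, -23.70) on JB. Then |EN| = |N − E| = 44.66.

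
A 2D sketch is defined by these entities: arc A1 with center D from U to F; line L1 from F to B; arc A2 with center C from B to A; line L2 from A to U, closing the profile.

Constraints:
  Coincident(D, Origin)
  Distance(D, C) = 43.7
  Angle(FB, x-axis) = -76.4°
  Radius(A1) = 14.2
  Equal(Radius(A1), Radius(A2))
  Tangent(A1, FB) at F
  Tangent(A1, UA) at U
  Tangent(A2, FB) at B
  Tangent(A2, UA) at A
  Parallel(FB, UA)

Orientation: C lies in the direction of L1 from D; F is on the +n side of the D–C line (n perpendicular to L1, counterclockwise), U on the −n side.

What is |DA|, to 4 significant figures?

45.95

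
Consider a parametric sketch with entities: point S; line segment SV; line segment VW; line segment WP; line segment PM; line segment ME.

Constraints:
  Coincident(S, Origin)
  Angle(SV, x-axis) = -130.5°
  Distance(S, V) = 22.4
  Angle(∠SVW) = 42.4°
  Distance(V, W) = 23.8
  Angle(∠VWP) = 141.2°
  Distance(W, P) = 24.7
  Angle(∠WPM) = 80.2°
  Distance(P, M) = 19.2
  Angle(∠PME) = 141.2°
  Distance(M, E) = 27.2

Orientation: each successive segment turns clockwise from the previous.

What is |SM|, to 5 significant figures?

17.815

∠VWP = 141.2° gives WP at 53.100° from the x-axis; with |WP| = 24.7, P = (-0.50635, 26.506). ∠WPM = 80.2° gives PM at -46.700° from the x-axis; with |PM| = 19.2, M = (12.661, 12.533). Then |SM| = |M − S| = 17.815.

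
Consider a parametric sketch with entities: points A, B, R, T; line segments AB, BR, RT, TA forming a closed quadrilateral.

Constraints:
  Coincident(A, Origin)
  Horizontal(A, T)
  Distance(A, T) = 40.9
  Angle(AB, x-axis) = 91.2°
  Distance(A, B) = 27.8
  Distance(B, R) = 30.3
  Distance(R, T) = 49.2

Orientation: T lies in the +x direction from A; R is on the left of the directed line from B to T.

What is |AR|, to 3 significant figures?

51.7

Checks: |BR| = 30.30 ✓; |RT| = 49.20 ✓.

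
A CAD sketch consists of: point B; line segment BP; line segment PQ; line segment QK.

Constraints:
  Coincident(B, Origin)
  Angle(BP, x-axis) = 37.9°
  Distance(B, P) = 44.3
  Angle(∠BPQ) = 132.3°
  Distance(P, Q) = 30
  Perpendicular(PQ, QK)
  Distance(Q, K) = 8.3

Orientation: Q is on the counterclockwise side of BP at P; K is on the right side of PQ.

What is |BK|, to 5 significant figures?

72.555

∠BPQ = 132.3°, so PQ runs at 37.9° + (180° − 132.3°) = 85.600° from the x-axis; with |PQ| = 30.0, Q = P + 30.0·(cos 85.600°, sin 85.600°) = (37.258, 57.124). PQ ⟂ QK; with |QK| = 8.3 on the right of PQ, K = Q + 8.3·(0.99705, -0.076719) = (45.534, 56.488). Then |BK| = |K − B| = 72.555.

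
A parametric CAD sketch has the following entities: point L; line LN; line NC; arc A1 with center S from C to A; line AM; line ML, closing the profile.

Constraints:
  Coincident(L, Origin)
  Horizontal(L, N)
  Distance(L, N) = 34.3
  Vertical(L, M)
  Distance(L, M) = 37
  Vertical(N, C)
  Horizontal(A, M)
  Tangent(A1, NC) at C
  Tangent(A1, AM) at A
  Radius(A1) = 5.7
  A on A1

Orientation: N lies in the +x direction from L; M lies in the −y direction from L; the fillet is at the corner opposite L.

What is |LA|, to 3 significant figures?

46.8

The virtual corner opposite L is at (34.3, -37.0). The tangent condition forces SC to be normal to NC and the tangent condition forces SA to be normal to AM, with radius 5.7, so the center S sits 5.7 in from both sides at S = (28.6, -31.3). That places the tangent points at C = (34.3, -31.3) on NC and A = (28.6, -37.0) on AM. Then |LA| = |A − L| = 46.8.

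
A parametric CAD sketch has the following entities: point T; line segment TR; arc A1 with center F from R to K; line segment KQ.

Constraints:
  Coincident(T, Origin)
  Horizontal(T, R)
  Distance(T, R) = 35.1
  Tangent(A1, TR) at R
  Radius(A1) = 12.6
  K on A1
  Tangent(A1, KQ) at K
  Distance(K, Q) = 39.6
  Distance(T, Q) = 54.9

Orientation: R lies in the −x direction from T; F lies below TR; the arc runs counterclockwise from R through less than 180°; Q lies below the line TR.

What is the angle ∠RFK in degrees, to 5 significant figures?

129.31°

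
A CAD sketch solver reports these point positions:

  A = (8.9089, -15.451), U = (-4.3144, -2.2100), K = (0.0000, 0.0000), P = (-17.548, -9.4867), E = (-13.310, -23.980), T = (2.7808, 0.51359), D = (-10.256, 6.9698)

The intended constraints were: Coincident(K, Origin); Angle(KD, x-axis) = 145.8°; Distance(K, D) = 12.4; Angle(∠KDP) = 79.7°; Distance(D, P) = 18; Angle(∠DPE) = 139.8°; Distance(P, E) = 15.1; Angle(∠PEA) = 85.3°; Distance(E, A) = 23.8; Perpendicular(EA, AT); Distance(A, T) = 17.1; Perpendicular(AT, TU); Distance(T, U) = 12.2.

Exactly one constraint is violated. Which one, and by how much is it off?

Distance(T, U) = 12.2 — off by 4.60.

K = (0.00, 0.00) ✓; KD at 145.8° ✓; |KD| = 12.40 ✓; ∠KDP = 79.70° ✓; |DP| = 18.00 ✓; ∠DPE = 139.8° ✓; |PE| = 15.10 ✓; ∠PEA = 85.30° ✓; |EA| = 23.80 ✓; ∠(EA, AT) = 90.00° ✓; |AT| = 17.10 ✓; ∠(AT, TU) = 90.00° ✓; |TU| = 7.600 ✗.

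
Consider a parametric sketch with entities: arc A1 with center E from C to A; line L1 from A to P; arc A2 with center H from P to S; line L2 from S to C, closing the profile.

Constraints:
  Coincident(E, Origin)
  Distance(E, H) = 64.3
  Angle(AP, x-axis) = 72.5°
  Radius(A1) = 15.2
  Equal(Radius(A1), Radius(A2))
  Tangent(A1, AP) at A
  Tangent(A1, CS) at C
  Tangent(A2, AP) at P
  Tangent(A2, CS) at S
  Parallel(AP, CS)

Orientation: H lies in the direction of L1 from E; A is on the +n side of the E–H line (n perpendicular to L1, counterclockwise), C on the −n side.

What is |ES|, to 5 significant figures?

66.072

The slot axis is L1's direction at 72.5°, so u = (cos 72.5°, sin 72.5°) = (0.30071, 0.95372) and n = (−sin 72.5°, cos 72.5°) = (-0.95372, 0.30071). E is at the origin and H lies 64.3 along u from E, so H = 64.3·u = (19.335, 61.324). Tangency of A1 to both parallel lines with radius 15.2 puts A and C at E ± 15.2·n: A = (-14.496, 4.5707), C = (14.496, -4.5707). Equal radii place P and S the same way about H: P = H + 15.2·n = (4.8389, 65.895), S = H − 15.2·n = (33.832, 56.753). Then |ES| = |S − E| = 66.072.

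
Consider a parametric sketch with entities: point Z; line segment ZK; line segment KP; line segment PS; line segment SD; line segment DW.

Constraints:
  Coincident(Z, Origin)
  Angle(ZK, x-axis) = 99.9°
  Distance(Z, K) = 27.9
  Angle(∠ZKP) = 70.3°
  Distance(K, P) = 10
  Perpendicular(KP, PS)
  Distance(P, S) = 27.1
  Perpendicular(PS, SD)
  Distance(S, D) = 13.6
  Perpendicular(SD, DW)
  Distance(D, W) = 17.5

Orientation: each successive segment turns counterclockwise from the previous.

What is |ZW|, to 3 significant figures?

21.1

Z is at the origin; ZK runs at 99.9° with length 27.9, so K = (-4.80, 27.5). ∠ZKP = 70.3° gives KP at -150° from the x-axis; with |KP| = 10.0, P = (-13.5, 22.5). KP ⟂ PS, so PS runs at -60.4°; with |PS| = 27.1, S = (-0.106, -1.02). PS is perpendicular to SD, so SD runs at 29.6°; with |SD| = 13.6, D = (11.7, 5.70). The perpendicularity gives DW at right angles to SD, so DW runs at 120°; with |DW| = 17.5, W = (3.08, 20.9). Then |ZW| = |W − Z| = 21.1.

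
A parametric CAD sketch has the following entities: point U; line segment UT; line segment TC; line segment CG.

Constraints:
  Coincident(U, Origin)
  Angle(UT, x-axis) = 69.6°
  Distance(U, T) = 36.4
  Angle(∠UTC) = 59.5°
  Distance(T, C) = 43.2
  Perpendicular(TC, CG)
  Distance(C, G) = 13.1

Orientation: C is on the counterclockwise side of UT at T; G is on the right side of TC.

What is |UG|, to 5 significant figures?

50.876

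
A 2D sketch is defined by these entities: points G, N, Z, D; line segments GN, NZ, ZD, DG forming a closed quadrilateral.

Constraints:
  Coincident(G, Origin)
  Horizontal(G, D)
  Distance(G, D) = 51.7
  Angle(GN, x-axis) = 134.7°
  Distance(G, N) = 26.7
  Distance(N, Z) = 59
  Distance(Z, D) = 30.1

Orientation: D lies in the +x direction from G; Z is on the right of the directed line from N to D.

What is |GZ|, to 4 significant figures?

32.64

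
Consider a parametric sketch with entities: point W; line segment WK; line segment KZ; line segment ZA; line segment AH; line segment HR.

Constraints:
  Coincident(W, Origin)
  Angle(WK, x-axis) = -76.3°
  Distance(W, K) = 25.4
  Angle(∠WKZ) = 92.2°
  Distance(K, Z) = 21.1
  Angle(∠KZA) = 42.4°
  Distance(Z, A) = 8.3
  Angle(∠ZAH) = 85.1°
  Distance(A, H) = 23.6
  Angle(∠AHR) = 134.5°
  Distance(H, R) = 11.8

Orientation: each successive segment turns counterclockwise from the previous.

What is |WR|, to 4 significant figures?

50.30

W is at the origin; WK runs at -76.3° with length 25.4, so K = (6.016, -24.68). ∠WKZ = 92.2° gives KZ at 11.50° from the x-axis; with |KZ| = 21.1, Z = (26.69, -20.47). ∠KZA = 42.4° gives ZA at 149.1° from the x-axis; with |ZA| = 8.3, A = (19.57, -16.21). ∠ZAH = 85.1° gives AH at -116.0° from the x-axis; with |AH| = 23.6, H = (9.225, -37.42). ∠AHR = 134.5° gives HR at -70.50° from the x-axis; with |HR| = 11.8, R = (13.16, -48.54). Then |WR| = |R − W| = 50.30.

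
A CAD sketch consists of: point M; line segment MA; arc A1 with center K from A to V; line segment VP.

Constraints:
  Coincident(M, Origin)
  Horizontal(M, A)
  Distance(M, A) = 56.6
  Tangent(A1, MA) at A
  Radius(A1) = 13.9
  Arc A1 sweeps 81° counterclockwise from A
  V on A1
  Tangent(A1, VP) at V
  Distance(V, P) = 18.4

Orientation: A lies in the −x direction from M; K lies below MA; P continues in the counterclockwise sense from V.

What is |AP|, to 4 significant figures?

34.20

On A1, A sits at bearing 90° from K; an 81° counterclockwise sweep puts V at bearing 171°, so V = K + 13.9·(cos 171°, sin 171°) = (-70.33, -11.73). A1 meets VP tangentially, so KV is at right angles to VP, so VP runs along (−sin 171°, cos 171°); with |VP| = 18.4, P = (-73.21, -29.90). Then |AP| = |P − A| = 34.20.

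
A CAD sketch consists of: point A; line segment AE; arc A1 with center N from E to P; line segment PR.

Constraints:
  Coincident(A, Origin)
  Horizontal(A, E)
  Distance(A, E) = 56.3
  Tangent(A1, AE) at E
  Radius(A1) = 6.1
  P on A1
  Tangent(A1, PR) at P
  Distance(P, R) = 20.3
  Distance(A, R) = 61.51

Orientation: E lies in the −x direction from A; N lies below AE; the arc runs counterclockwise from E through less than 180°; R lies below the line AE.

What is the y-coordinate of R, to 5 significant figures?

-27.265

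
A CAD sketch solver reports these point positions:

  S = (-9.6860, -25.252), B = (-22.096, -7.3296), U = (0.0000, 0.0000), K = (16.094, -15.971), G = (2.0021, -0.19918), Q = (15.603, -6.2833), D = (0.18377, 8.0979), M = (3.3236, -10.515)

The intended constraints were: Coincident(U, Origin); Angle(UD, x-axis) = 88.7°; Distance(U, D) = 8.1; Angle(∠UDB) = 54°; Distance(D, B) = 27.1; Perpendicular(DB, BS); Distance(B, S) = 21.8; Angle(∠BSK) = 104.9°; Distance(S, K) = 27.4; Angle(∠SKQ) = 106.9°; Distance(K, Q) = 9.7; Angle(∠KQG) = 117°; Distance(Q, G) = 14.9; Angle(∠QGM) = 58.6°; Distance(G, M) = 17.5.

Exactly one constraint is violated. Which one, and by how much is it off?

Distance(G, M) = 17.5 — off by 7.10.

U = (0.00, 0.00) ✓; UD at 88.70° ✓; |UD| = 8.100 ✓; ∠UDB = 54.00° ✓; |DB| = 27.10 ✓; ∠(DB, BS) = 90.00° ✓; |BS| = 21.80 ✓; ∠BSK = 104.9° ✓; |SK| = 27.40 ✓; ∠SKQ = 106.9° ✓; |KQ| = 9.700 ✓; ∠KQG = 117.0° ✓; |QG| = 14.90 ✓; ∠QGM = 58.60° ✓; |GM| = 10.40 ✗.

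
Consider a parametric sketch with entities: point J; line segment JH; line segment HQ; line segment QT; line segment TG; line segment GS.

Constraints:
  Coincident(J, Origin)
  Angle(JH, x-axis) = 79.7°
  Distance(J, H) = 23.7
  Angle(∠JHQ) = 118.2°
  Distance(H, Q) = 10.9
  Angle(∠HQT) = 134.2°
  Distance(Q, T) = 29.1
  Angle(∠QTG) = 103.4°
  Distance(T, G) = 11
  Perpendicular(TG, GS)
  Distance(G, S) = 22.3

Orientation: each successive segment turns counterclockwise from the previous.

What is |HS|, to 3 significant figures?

19.3

J is at the origin; JH runs at 79.7° with length 23.7, so H = (4.24, 23.3). ∠JHQ = 118.2° gives HQ at 142° from the x-axis; with |HQ| = 10.9, Q = (-4.29, 30.1). ∠HQT = 134.2° gives QT at -173° from the x-axis; with |QT| = 29.1, T = (-33.2, 26.4). ∠QTG = 103.4° gives TG at -96.1° from the x-axis; with |TG| = 11.0, G = (-34.3, 15.5). The perpendicularity gives GS at right angles to TG, so GS runs at -6.10°; with |GS| = 22.3, S = (-12.2, 13.1). Then |HS| = |S − H| = 19.3.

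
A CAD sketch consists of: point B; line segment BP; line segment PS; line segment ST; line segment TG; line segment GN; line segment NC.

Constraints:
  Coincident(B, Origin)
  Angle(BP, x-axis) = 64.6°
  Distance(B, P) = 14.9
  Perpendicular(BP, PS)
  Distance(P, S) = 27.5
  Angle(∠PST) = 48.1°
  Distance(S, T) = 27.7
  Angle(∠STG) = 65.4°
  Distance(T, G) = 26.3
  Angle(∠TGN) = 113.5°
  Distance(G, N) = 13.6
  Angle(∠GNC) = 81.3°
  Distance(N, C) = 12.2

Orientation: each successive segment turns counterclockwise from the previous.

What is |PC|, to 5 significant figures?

15.832

B is at the origin; BP runs at 64.6° with length 14.9, so P = (6.3911, 13.460). BP ⟂ PS, so PS runs at 154.60°; with |PS| = 27.5, S = (-18.451, 25.255). ∠PST = 48.1° gives ST at -73.500° from the x-axis; with |ST| = 27.7, T = (-10.583, -1.3039). ∠STG = 65.4° gives TG at 41.100° from the x-axis; with |TG| = 26.3, G = (9.2354, 15.985). ∠TGN = 113.5° gives GN at 107.60° from the x-axis; with |GN| = 13.6, N = (5.1231, 28.948). ∠GNC = 81.3° gives NC at -153.70° from the x-axis; with |NC| = 12.2, C = (-5.8140, 23.543). Then |PC| = |C − P| = 15.832.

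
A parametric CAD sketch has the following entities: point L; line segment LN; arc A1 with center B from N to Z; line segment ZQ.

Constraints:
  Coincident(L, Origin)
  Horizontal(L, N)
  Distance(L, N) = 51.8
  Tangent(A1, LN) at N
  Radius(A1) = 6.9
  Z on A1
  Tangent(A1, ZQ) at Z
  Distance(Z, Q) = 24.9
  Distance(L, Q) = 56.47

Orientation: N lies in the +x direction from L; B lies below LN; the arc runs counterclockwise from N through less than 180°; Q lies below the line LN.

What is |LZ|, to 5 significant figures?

45.504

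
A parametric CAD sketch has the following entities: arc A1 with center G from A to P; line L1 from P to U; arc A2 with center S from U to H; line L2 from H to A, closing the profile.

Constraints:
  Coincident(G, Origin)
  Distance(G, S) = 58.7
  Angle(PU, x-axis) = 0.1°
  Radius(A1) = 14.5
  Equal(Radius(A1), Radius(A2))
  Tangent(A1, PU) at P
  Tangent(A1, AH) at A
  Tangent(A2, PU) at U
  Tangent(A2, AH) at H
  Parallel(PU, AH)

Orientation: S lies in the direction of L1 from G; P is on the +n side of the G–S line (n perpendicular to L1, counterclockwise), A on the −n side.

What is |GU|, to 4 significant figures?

60.46

The slot axis is L1's direction at 0.1°, so u = (cos 0.1°, sin 0.1°) = (1.000, 0.001745) and n = (−sin 0.1°, cos 0.1°) = (-0.001745, 1.000). G is at the origin and S lies 58.7 along u from G, so S = 58.7·u = (58.70, 0.1025). Tangency of A1 to both parallel lines with radius 14.5 puts P and A at G ± 14.5·n: P = (-0.02531, 14.50), A = (0.02531, -14.50). Equal radii place U and H the same way about S: U = S + 14.5·n = (58.67, 14.60), H = S − 14.5·n = (58.73, -14.40). Then |GU| = |U − G| = 60.46.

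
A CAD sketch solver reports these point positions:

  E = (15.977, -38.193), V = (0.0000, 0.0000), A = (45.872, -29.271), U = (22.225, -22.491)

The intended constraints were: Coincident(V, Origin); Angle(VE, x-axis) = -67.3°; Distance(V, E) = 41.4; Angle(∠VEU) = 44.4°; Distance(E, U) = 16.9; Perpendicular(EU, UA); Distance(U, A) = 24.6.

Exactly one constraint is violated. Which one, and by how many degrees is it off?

Perpendicular(EU, UA) — off by 5.70°.

V = (0.00, 0.00) ✓; VE at -67.30° ✓; |VE| = 41.40 ✓; ∠VEU = 44.40° ✓; |EU| = 16.90 ✓; ∠(EU, UA) = 84.30° ✗; |UA| = 24.60 ✓.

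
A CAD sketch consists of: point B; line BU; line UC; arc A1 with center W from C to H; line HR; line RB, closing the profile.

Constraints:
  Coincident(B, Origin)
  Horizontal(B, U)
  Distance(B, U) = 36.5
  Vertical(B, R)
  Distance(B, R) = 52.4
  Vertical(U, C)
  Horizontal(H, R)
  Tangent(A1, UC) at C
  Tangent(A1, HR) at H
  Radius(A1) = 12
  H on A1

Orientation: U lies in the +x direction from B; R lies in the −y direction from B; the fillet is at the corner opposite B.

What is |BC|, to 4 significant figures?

54.45

B is at the origin; B and U share the same y with |BU| = 36.5 and U on the +x side, so U = (36.50, 0.000). BR is vertical with |BR| = 52.4 and R on the −y side, so R = (0.000, -52.40). The virtual corner opposite B is at (36.50, -52.40). A1 meets UC tangentially, so WC is at right angles to UC and the tangent condition forces WH to be normal to HR, with radius 12.0, so the center W sits 12.0 in from both sides at W = (24.50, -40.40). That places the tangent points at C = (36.50, -40.40) on UC and H = (24.50, -52.40) on HR. Then |BC| = |C − B| = 54.45.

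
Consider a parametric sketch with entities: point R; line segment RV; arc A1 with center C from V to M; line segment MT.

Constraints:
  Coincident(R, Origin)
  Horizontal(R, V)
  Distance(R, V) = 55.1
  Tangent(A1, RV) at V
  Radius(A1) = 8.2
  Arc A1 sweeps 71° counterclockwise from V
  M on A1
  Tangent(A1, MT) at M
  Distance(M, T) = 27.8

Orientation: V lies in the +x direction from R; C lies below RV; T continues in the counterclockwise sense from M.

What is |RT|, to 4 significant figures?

49.79

R is at the origin; R and V share the same y with |RV| = 55.1 and V on the +x side, so V = (55.10, 0.000). Tangency of A1 to RV means the radius CV is perpendicular to RV, so C = V + (0, -8.2) = (55.10, -8.200). On A1, V sits at bearing 90° from C; a 71° counterclockwise sweep puts M at bearing 161°, so M = C + 8.2·(cos 161°, sin 161°) = (47.35, -5.530). The tangent condition forces CM to be normal to MT, so MT runs along (−sin 161°, cos 161°); with |MT| = 27.8, T = (38.30, -31.82). Then |RT| = |T − R| = 49.79.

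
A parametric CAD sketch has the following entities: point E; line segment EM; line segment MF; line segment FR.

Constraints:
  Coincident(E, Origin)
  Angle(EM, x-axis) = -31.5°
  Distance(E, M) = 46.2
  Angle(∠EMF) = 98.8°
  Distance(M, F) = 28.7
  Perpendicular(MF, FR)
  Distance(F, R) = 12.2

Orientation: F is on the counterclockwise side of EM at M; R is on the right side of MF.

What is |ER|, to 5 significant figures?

68.020

E is at the origin; EM runs at -31.5° with length 46.2, so M = 46.2·(cos -31.5°, sin -31.5°) = (39.392, -24.139). ∠EMF = 98.8°, so MF runs at -31.5° + (180° − 98.8°) = 49.700° from the x-axis; with |MF| = 28.7, F = M + 28.7·(cos 49.700°, sin 49.700°) = (57.955, -2.2509). MF ⟂ FR; with |FR| = 12.2 on the right of MF, R = F + 12.2·(0.76267, -0.64679) = (67.259, -10.142). Then |ER| = |R − E| = 68.020.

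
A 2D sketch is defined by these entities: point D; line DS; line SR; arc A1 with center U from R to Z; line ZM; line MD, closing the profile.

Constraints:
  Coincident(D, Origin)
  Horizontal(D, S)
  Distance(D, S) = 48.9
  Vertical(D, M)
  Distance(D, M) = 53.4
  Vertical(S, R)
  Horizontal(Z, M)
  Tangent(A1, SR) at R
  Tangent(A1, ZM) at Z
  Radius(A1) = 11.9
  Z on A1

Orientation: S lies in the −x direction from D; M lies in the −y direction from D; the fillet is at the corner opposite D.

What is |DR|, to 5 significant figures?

64.136

D is at the origin; DS is horizontal with |DS| = 48.9 and S on the −x side, so S = (-48.900, 0.0000). D and M share the same x with |DM| = 53.4 and M on the −y side, so M = (0.0000, -53.400). The virtual corner opposite D is at (-48.900, -53.400). Since A1 is tangent to SR there, UR ⟂ SR and A1 meets ZM tangentially, so UZ is at right angles to ZM, with radius 11.9, so the center U sits 11.9 in from both sides at U = (-37.000, -41.500). That places the tangent points at R = (-48.900, -41.500) on SR and Z = (-37.000, -53.400) on ZM. Then |DR| = |R − D| = 64.136.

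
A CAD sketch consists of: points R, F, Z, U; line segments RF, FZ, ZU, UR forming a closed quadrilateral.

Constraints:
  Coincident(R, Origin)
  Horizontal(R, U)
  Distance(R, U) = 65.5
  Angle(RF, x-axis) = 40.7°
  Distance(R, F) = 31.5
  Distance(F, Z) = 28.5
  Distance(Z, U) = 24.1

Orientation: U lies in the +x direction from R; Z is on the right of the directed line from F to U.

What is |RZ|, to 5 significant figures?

41.516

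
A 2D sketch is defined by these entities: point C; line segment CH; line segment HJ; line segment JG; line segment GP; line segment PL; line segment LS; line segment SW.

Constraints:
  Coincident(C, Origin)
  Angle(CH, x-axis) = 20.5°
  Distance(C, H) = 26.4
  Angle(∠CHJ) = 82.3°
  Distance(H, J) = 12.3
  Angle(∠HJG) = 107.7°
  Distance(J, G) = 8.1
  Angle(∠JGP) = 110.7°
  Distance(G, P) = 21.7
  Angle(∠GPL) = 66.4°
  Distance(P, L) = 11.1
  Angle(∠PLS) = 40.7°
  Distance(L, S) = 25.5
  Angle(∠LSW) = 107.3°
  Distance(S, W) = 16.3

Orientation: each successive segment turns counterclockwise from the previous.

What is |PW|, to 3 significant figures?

23.5

C is at the origin; CH runs at 20.5° with length 26.4, so H = (24.7, 9.25). ∠CHJ = 82.3° gives HJ at 118° from the x-axis; with |HJ| = 12.3, J = (18.9, 20.1). ∠HJG = 107.7° gives JG at -170° from the x-axis; with |JG| = 8.1, G = (11.0, 18.6). ∠JGP = 110.7° gives GP at -100° from the x-axis; with |GP| = 21.7, P = (7.11, -2.75). ∠GPL = 66.4° gives PL at 13.4° from the x-axis; with |PL| = 11.1, L = (17.9, -0.175). ∠PLS = 40.7° gives LS at 153° from the x-axis; with |LS| = 25.5, S = (-4.75, 11.5). ∠LSW = 107.3° gives SW at -135° from the x-axis; with |SW| = 16.3, W = (-16.2, -0.0857). Then |PW| = |W − P| = 23.5.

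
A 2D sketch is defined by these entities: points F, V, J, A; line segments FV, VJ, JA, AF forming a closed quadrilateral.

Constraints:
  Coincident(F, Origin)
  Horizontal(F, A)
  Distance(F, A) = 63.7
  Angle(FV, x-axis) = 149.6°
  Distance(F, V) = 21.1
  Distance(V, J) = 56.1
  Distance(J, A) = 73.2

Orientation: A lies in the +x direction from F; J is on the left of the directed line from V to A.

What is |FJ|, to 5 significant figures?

57.528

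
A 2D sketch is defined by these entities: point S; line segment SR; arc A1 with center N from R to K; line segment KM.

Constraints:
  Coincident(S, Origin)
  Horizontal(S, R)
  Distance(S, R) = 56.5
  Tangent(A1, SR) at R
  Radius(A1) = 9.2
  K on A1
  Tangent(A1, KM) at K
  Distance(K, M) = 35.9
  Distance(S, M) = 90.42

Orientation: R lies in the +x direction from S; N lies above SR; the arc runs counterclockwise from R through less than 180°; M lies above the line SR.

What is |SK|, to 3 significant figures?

64.4

Checks: |NK| = 9.200 ✓; ∠(NK, KM) = 90.00° ✓; |KM| = 35.90 ✓; |SM| = 90.42 ✓.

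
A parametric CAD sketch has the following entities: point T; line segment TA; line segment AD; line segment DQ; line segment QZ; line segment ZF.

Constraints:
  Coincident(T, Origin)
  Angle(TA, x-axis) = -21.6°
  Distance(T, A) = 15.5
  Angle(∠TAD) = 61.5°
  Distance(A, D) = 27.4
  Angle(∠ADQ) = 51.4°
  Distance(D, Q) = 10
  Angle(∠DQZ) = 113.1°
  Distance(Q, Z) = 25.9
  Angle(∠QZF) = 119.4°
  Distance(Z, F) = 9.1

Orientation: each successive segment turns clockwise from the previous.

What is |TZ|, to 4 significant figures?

16.95

∠ADQ = 51.4° gives DQ at 91.30° from the x-axis; with |DQ| = 10.0, Q = (-6.836, -13.28). ∠DQZ = 113.1° gives QZ at 24.40° from the x-axis; with |QZ| = 25.9, Z = (16.75, -2.585). Then |TZ| = |Z − T| = 16.95.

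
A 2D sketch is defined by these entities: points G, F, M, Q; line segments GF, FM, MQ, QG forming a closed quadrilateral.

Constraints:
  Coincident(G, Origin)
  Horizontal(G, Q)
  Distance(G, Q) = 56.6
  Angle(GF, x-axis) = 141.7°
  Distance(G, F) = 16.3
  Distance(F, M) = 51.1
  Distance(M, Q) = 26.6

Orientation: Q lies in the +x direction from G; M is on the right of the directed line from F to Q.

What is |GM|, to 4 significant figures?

35.33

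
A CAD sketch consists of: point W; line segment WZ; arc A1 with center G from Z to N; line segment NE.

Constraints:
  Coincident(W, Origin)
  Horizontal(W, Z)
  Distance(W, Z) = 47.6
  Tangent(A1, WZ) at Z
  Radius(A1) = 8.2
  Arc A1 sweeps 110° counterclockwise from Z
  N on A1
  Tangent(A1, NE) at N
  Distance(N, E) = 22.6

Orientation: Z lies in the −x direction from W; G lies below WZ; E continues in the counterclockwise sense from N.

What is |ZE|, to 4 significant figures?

32.24

W is at the origin; W and Z share the same y with |WZ| = 47.6 and Z on the −x side, so Z = (-47.60, 0.000). Tangency of A1 to WZ means the radius GZ is perpendicular to WZ, so G = Z + (0, -8.2) = (-47.60, -8.200). On A1, Z sits at bearing 90° from G; a 110° counterclockwise sweep puts N at bearing 200°, so N = G + 8.2·(cos 200°, sin 200°) = (-55.31, -11.00). The tangent condition forces GN to be normal to NE, so NE runs along (−sin 200°, cos 200°); with |NE| = 22.6, E = (-47.58, -32.24). Then |ZE| = |E − Z| = 32.24.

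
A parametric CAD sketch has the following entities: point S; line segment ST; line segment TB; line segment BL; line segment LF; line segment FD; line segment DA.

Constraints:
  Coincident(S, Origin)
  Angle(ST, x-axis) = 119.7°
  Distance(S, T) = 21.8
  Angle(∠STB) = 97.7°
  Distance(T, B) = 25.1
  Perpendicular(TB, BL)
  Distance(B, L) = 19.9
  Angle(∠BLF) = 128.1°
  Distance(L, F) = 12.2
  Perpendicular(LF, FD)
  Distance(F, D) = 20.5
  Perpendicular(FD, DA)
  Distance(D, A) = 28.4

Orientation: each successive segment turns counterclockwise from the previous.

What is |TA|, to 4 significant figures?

25.96

S is at the origin; ST runs at 119.7° with length 21.8, so T = (-10.80, 18.94). ∠STB = 97.7° gives TB at -158.0° from the x-axis; with |TB| = 25.1, B = (-34.07, 9.534). TB is perpendicular to BL, so BL runs at -68.00°; with |BL| = 19.9, L = (-26.62, -8.917). ∠BLF = 128.1° gives LF at -16.10° from the x-axis; with |LF| = 12.2, F = (-14.90, -12.30). LF is perpendicular to FD, so FD runs at 73.90°; with |FD| = 20.5, D = (-9.212, 7.395). FD ⟂ DA, so DA runs at 163.9°; with |DA| = 28.4, A = (-36.50, 15.27). Then |TA| = |A − T| = 25.96.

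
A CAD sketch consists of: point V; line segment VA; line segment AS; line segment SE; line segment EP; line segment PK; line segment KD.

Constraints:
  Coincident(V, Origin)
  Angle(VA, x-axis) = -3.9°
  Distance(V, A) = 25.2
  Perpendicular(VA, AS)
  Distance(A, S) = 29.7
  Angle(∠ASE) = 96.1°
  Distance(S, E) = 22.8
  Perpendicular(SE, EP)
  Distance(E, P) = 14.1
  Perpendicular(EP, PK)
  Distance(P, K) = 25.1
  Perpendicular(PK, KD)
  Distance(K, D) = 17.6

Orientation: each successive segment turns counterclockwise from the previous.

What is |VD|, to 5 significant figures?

43.138

V is at the origin; VA runs at -3.9° with length 25.2, so A = (25.142, -1.7140). VA is perpendicular to AS, so AS runs at 86.100°; with |AS| = 29.7, S = (27.162, 27.917). ∠ASE = 96.1° gives SE at 170.00° from the x-axis; with |SE| = 22.8, E = (4.7081, 31.876). SE ⟂ EP, so EP runs at -100.00°; with |EP| = 14.1, P = (2.2596, 17.991). EP is perpendicular to PK, so PK runs at -10.000°; with |PK| = 25.1, K = (26.978, 13.632). PK ⟂ KD, so KD runs at 80.000°; with |KD| = 17.6, D = (30.035, 30.965). Then |VD| = |D − V| = 43.138.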